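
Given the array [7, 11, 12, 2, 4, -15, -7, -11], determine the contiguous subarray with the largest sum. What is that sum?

Using Kadane's algorithm on [7, 11, 12, 2, 4, -15, -7, -11]:

Scanning through the array:
Position 1 (value 11): max_ending_here = 18, max_so_far = 18
Position 2 (value 12): max_ending_here = 30, max_so_far = 30
Position 3 (value 2): max_ending_here = 32, max_so_far = 32
Position 4 (value 4): max_ending_here = 36, max_so_far = 36
Position 5 (value -15): max_ending_here = 21, max_so_far = 36
Position 6 (value -7): max_ending_here = 14, max_so_far = 36
Position 7 (value -11): max_ending_here = 3, max_so_far = 36

Maximum subarray: [7, 11, 12, 2, 4]
Maximum sum: 36

The maximum subarray is [7, 11, 12, 2, 4] with sum 36. This subarray runs from index 0 to index 4.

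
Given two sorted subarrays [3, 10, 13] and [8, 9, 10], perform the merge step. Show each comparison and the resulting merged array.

Merging process:

Compare 3 vs 8: take 3 from left. Merged: [3]
Compare 10 vs 8: take 8 from right. Merged: [3, 8]
Compare 10 vs 9: take 9 from right. Merged: [3, 8, 9]
Compare 10 vs 10: take 10 from left. Merged: [3, 8, 9, 10]
Compare 13 vs 10: take 10 from right. Merged: [3, 8, 9, 10, 10]
Append remaining from left: [13]. Merged: [3, 8, 9, 10, 10, 13]

Final merged array: [3, 8, 9, 10, 10, 13]
Total comparisons: 5

The merged array is [3, 8, 9, 10, 10, 13], requiring 5 comparisons. The merge step runs in O(n) time where n is the total number of elements.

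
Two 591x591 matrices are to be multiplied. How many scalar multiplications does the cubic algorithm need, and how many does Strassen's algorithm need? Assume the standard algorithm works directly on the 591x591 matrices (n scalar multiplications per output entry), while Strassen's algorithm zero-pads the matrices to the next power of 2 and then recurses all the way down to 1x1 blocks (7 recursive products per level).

Matrix multiplication for 591x591 matrices:

Strassen's algorithm requires power-of-2 dimensions. Pad 591x591 to 1024x1024 (next power of 2).

Standard algorithm: 591^3 = 206425071 multiplications
Strassen's algorithm: 7^(log2(1024)) = 7^10 = 282475249 multiplications
Difference: 206425071 - 282475249 = -76050178 (Strassen uses MORE here due to padding overhead — for small or just-over-power-of-2 n, padding can outweigh the per-level savings)

Standard: 206425071 multiplications (591^3). Strassen: 282475249 multiplications (7^10, after padding to 1024x1024). Strassen reduces 8 recursive multiplications to 7 at each level.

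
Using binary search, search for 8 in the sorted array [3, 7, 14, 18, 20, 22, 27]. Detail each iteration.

Binary search for 8 in [3, 7, 14, 18, 20, 22, 27]:

lo=0, hi=6, mid=3, arr[mid]=18 -> 18 > 8, search left half
lo=0, hi=2, mid=1, arr[mid]=7 -> 7 < 8, search right half
lo=2, hi=2, mid=2, arr[mid]=14 -> 14 > 8, search left half
lo=2 > hi=1, target 8 not found

Binary search determines that 8 is not in the array after 3 comparisons. The search space was exhausted without finding the target.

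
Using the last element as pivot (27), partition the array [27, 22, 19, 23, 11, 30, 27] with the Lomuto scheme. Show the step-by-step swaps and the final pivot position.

Lomuto partition with pivot = 27:

Initial array: [27, 22, 19, 23, 11, 30, 27]

arr[0]=27 <= 27: swap with position 0, array becomes [27, 22, 19, 23, 11, 30, 27]
arr[1]=22 <= 27: swap with position 1, array becomes [27, 22, 19, 23, 11, 30, 27]
arr[2]=19 <= 27: swap with position 2, array becomes [27, 22, 19, 23, 11, 30, 27]
arr[3]=23 <= 27: swap with position 3, array becomes [27, 22, 19, 23, 11, 30, 27]
arr[4]=11 <= 27: swap with position 4, array becomes [27, 22, 19, 23, 11, 30, 27]
arr[5]=30 > 27: no swap

Place pivot at position 5: [27, 22, 19, 23, 11, 27, 30]
Pivot position: 5

After partitioning with pivot 27, the array becomes [27, 22, 19, 23, 11, 27, 30]. The pivot is placed at index 5. All elements to the left of the pivot are <= 27, and all elements to the right are > 27.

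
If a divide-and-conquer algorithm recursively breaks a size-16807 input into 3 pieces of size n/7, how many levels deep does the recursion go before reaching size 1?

For divide and conquer with division factor 7:

Problem sizes at each level:
Level 0: 16807
Level 1: 2401
Level 2: 343
Level 3: 49
Level 4: 7
Level 5: 1

The root is level 0 and the size-1 base case is level 5 (the tree spans levels 0 through 5, i.e. 6 levels counting the root), so the depth is the number of divisions: log_7(16807) = 5

The recursion tree depth is log_7(16807) = 5. At each level, the problem size is divided by 7, so it takes 5 divisions to reduce to a base case of size 1. The algorithm makes 3 recursive calls at each level.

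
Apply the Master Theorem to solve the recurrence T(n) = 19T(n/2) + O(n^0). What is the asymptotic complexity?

Master Theorem for T(n) = 19T(n/2) + O(n^0):

a = 19, b = 2, c = 0
log_b(a) = log_2(19) = 4.2479

Case 1: c = 0 < log_2(19) = 4.2479
T(n) = O(n^(log_2 19))

For T(n) = 19T(n/2) + O(n^0): log_2(19) = 4.2479. This is Case 1 of the Master Theorem (c < log_b(a), work dominated by leaves), giving O(n^(log_2 19)).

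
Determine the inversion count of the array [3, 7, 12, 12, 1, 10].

Finding inversions in [3, 7, 12, 12, 1, 10]:

(0, 4): arr[0]=3 > arr[4]=1
(1, 4): arr[1]=7 > arr[4]=1
(2, 4): arr[2]=12 > arr[4]=1
(2, 5): arr[2]=12 > arr[5]=10
(3, 4): arr[3]=12 > arr[4]=1
(3, 5): arr[3]=12 > arr[5]=10

Total inversions: 6

The array has 6 inversion(s): (0,4), (1,4), (2,4), (2,5), (3,4), (3,5). Each pair (i,j) satisfies i < j and arr[i] > arr[j].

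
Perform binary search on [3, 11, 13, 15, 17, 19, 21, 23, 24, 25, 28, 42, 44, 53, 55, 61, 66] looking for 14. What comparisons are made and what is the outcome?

Binary search for 14 in [3, 11, 13, 15, 17, 19, 21, 23, 24, 25, 28, 42, 44, 53, 55, 61, 66]:

lo=0, hi=16, mid=8, arr[mid]=24 -> 24 > 14, search left half
lo=0, hi=7, mid=3, arr[mid]=15 -> 15 > 14, search left half
lo=0, hi=2, mid=1, arr[mid]=11 -> 11 < 14, search right half
lo=2, hi=2, mid=2, arr[mid]=13 -> 13 < 14, search right half
lo=3 > hi=2, target 14 not found

Binary search determines that 14 is not in the array after 4 comparisons. The search space was exhausted without finding the target.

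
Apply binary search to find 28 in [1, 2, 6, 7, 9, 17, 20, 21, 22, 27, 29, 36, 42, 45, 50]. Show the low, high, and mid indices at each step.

Binary search for 28 in [1, 2, 6, 7, 9, 17, 20, 21, 22, 27, 29, 36, 42, 45, 50]:

lo=0, hi=14, mid=7, arr[mid]=21 -> 21 < 28, search right half
lo=8, hi=14, mid=11, arr[mid]=36 -> 36 > 28, search left half
lo=8, hi=10, mid=9, arr[mid]=27 -> 27 < 28, search right half
lo=10, hi=10, mid=10, arr[mid]=29 -> 29 > 28, search left half
lo=10 > hi=9, target 28 not found

Binary search determines that 28 is not in the array after 4 comparisons. The search space was exhausted without finding the target.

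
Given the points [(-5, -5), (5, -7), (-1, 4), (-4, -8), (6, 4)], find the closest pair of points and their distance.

Computing all pairwise distances among 5 points:

d((-5, -5), (5, -7)) = 10.198
d((-5, -5), (-1, 4)) = 9.8489
d((-5, -5), (-4, -8)) = 3.1623 <-- minimum
d((-5, -5), (6, 4)) = 14.2127
d((5, -7), (-1, 4)) = 12.53
d((5, -7), (-4, -8)) = 9.0554
d((5, -7), (6, 4)) = 11.0454
d((-1, 4), (-4, -8)) = 12.3693
d((-1, 4), (6, 4)) = 7.0
d((-4, -8), (6, 4)) = 15.6205

Closest pair: (-5, -5) and (-4, -8) with distance 3.1623

The closest pair is (-5, -5) and (-4, -8) with Euclidean distance 3.1623. For 5 points, brute-force pairwise comparison is shown above. For large n, the divide-and-conquer algorithm (sort by x, recurse on halves, check the dividing strip) achieves O(n log n).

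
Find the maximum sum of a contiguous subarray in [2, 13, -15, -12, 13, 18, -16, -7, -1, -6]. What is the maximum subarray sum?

Using Kadane's algorithm on [2, 13, -15, -12, 13, 18, -16, -7, -1, -6]:

Scanning through the array:
Position 1 (value 13): max_ending_here = 15, max_so_far = 15
Position 2 (value -15): max_ending_here = 0, max_so_far = 15
Position 3 (value -12): max_ending_here = -12, max_so_far = 15
Position 4 (value 13): max_ending_here = 13, max_so_far = 15
Position 5 (value 18): max_ending_here = 31, max_so_far = 31
Position 6 (value -16): max_ending_here = 15, max_so_far = 31
Position 7 (value -7): max_ending_here = 8, max_so_far = 31
Position 8 (value -1): max_ending_here = 7, max_so_far = 31
Position 9 (value -6): max_ending_here = 1, max_so_far = 31

Maximum subarray: [13, 18]
Maximum sum: 31

The maximum subarray is [13, 18] with sum 31. This subarray runs from index 4 to index 5.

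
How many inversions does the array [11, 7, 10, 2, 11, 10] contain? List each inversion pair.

Finding inversions in [11, 7, 10, 2, 11, 10]:

(0, 1): arr[0]=11 > arr[1]=7
(0, 2): arr[0]=11 > arr[2]=10
(0, 3): arr[0]=11 > arr[3]=2
(0, 5): arr[0]=11 > arr[5]=10
(1, 3): arr[1]=7 > arr[3]=2
(2, 3): arr[2]=10 > arr[3]=2
(4, 5): arr[4]=11 > arr[5]=10

Total inversions: 7

The array has 7 inversion(s): (0,1), (0,2), (0,3), (0,5), (1,3), (2,3), (4,5). Each pair (i,j) satisfies i < j and arr[i] > arr[j].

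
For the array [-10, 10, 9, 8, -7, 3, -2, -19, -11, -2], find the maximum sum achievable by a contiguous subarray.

Using Kadane's algorithm on [-10, 10, 9, 8, -7, 3, -2, -19, -11, -2]:

Scanning through the array:
Position 1 (value 10): max_ending_here = 10, max_so_far = 10
Position 2 (value 9): max_ending_here = 19, max_so_far = 19
Position 3 (value 8): max_ending_here = 27, max_so_far = 27
Position 4 (value -7): max_ending_here = 20, max_so_far = 27
Position 5 (value 3): max_ending_here = 23, max_so_far = 27
Position 6 (value -2): max_ending_here = 21, max_so_far = 27
Position 7 (value -19): max_ending_here = 2, max_so_far = 27
Position 8 (value -11): max_ending_here = -9, max_so_far = 27
Position 9 (value -2): max_ending_here = -2, max_so_far = 27

Maximum subarray: [10, 9, 8]
Maximum sum: 27

The maximum subarray is [10, 9, 8] with sum 27. This subarray runs from index 1 to index 3.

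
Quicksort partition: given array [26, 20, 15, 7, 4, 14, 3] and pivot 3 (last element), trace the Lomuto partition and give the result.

Lomuto partition with pivot = 3:

Initial array: [26, 20, 15, 7, 4, 14, 3]

arr[0]=26 > 3: no swap
arr[1]=20 > 3: no swap
arr[2]=15 > 3: no swap
arr[3]=7 > 3: no swap
arr[4]=4 > 3: no swap
arr[5]=14 > 3: no swap

Place pivot at position 0: [3, 20, 15, 7, 4, 14, 26]
Pivot position: 0

After partitioning with pivot 3, the array becomes [3, 20, 15, 7, 4, 14, 26]. The pivot is placed at index 0. All elements to the left of the pivot are <= 3, and all elements to the right are > 3.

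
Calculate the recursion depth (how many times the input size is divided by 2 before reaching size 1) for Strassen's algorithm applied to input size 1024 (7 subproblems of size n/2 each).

For divide and conquer with division factor 2:

Problem sizes at each level:
Level 0: 1024
Level 1: 512
Level 2: 256
Level 3: 128
Level 4: 64
Level 5: 32
Level 6: 16
Level 7: 8
Level 8: 4
Level 9: 2
Level 10: 1

The root is level 0 and the size-1 base case is level 10 (the tree spans levels 0 through 10, i.e. 11 levels counting the root), so the depth is the number of divisions: log_2(1024) = 10

The recursion tree depth is log_2(1024) = 10. At each level, the problem size is divided by 2, so it takes 10 divisions to reduce to a base case of size 1. The algorithm makes 7 recursive calls at each level.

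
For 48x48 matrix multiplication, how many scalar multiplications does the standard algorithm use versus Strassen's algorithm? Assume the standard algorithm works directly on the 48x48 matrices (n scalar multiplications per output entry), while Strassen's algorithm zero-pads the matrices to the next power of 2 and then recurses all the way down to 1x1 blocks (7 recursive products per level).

Matrix multiplication for 48x48 matrices:

Strassen's algorithm requires power-of-2 dimensions. Pad 48x48 to 64x64 (next power of 2).

Standard algorithm: 48^3 = 110592 multiplications
Strassen's algorithm: 7^(log2(64)) = 7^6 = 117649 multiplications
Difference: 110592 - 117649 = -7057 (Strassen uses MORE here due to padding overhead — for small or just-over-power-of-2 n, padding can outweigh the per-level savings)

Standard: 110592 multiplications (48^3). Strassen: 117649 multiplications (7^6, after padding to 64x64). Strassen reduces 8 recursive multiplications to 7 at each level.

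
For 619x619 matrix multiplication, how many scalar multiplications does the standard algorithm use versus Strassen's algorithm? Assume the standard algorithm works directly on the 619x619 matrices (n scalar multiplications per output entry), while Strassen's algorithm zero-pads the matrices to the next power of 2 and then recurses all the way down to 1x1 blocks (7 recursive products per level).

Matrix multiplication for 619x619 matrices:

Strassen's algorithm requires power-of-2 dimensions. Pad 619x619 to 1024x1024 (next power of 2).

Standard algorithm: 619^3 = 237176659 multiplications
Strassen's algorithm: 7^(log2(1024)) = 7^10 = 282475249 multiplications
Difference: 237176659 - 282475249 = -45298590 (Strassen uses MORE here due to padding overhead — for small or just-over-power-of-2 n, padding can outweigh the per-level savings)

Standard: 237176659 multiplications (619^3). Strassen: 282475249 multiplications (7^10, after padding to 1024x1024). Strassen reduces 8 recursive multiplications to 7 at each level.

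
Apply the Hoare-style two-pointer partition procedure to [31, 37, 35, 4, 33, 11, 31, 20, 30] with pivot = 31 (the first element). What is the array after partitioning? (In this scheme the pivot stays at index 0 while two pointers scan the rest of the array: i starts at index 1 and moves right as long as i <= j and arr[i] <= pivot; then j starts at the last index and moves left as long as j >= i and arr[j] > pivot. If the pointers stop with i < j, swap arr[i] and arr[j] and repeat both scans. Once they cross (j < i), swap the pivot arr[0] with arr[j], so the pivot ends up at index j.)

Hoare-style two-pointer partition with pivot = 31:

Initial array: [31, 37, 35, 4, 33, 11, 31, 20, 30]

Pointers start at i = 1, j = 8.
i stops at index 1 (arr[1]=37 > 31), j stops at index 8 (arr[8]=30 <= 31): swap arr[1] and arr[8], array becomes [31, 30, 35, 4, 33, 11, 31, 20, 37]
i stops at index 2 (arr[2]=35 > 31), j stops at index 7 (arr[7]=20 <= 31): swap arr[2] and arr[7], array becomes [31, 30, 20, 4, 33, 11, 31, 35, 37]
i stops at index 4 (arr[4]=33 > 31), j stops at index 6 (arr[6]=31 <= 31): swap arr[4] and arr[6], array becomes [31, 30, 20, 4, 31, 11, 33, 35, 37]
i ends at 6, j ends at 5: the pointers have crossed (j < i), so scanning stops.

Swap pivot arr[0] with arr[5] to place pivot at position 5: [11, 30, 20, 4, 31, 31, 33, 35, 37]
Pivot position: 5

After partitioning with pivot 31, the array becomes [11, 30, 20, 4, 31, 31, 33, 35, 37]. The pivot is placed at index 5. All elements to the left of the pivot are <= 31, and all elements to the right are > 31.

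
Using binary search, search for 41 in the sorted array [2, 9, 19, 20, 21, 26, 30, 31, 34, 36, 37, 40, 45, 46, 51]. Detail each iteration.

Binary search for 41 in [2, 9, 19, 20, 21, 26, 30, 31, 34, 36, 37, 40, 45, 46, 51]:

lo=0, hi=14, mid=7, arr[mid]=31 -> 31 < 41, search right half
lo=8, hi=14, mid=11, arr[mid]=40 -> 40 < 41, search right half
lo=12, hi=14, mid=13, arr[mid]=46 -> 46 > 41, search left half
lo=12, hi=12, mid=12, arr[mid]=45 -> 45 > 41, search left half
lo=12 > hi=11, target 41 not found

Binary search determines that 41 is not in the array after 4 comparisons. The search space was exhausted without finding the target.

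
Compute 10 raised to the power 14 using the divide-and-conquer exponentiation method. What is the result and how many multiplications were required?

Computing 10^14 by squaring (build up from 10^1; each line after the first costs one multiplication):

10^1 = 10
10^2 = (10^1)^2 = 10^2 = 100
10^3 = 10 * 10^2 = 10 * 100 = 1000
10^6 = (10^3)^2 = 1000^2 = 1000000
10^7 = 10 * 10^6 = 10 * 1000000 = 10000000
10^14 = (10^7)^2 = 10000000^2 = 100000000000000

Result: 100000000000000
Multiplications needed: 5 (5 lines after 10^1)

10^14 = 100000000000000. Using exponentiation by squaring, this requires 5 multiplications. The key idea: if the exponent is even, square the half-power; if odd, multiply by the base once.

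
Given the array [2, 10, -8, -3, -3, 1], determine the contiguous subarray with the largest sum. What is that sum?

Using Kadane's algorithm on [2, 10, -8, -3, -3, 1]:

Scanning through the array:
Position 1 (value 10): max_ending_here = 12, max_so_far = 12
Position 2 (value -8): max_ending_here = 4, max_so_far = 12
Position 3 (value -3): max_ending_here = 1, max_so_far = 12
Position 4 (value -3): max_ending_here = -2, max_so_far = 12
Position 5 (value 1): max_ending_here = 1, max_so_far = 12

Maximum subarray: [2, 10]
Maximum sum: 12

The maximum subarray is [2, 10] with sum 12. This subarray runs from index 0 to index 1.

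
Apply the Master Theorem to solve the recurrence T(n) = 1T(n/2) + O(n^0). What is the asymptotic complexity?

Master Theorem for T(n) = 1T(n/2) + O(n^0):

a = 1, b = 2, c = 0
log_b(a) = log_2(1) = 0.0000

Case 2: c = 0 = log_2(1) = 0.0000
T(n) = O(n^0 log n) = O(log n)

For T(n) = 1T(n/2) + O(n^0): log_2(1) = 0.0000. This is Case 2 of the Master Theorem (c = log_b(a), equal work at all levels), giving O(log n).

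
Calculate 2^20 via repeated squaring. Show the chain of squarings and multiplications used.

Computing 2^20 by squaring (build up from 2^1; each line after the first costs one multiplication):

2^1 = 2
2^2 = (2^1)^2 = 2^2 = 4
2^4 = (2^2)^2 = 4^2 = 16
2^5 = 2 * 2^4 = 2 * 16 = 32
2^10 = (2^5)^2 = 32^2 = 1024
2^20 = (2^10)^2 = 1024^2 = 1048576

Result: 1048576
Multiplications needed: 5 (5 lines after 2^1)

2^20 = 1048576. Using exponentiation by squaring, this requires 5 multiplications. The key idea: if the exponent is even, square the half-power; if odd, multiply by the base once.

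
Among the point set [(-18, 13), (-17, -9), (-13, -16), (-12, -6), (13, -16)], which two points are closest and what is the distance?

Computing all pairwise distances among 5 points:

d((-18, 13), (-17, -9)) = 22.0227
d((-18, 13), (-13, -16)) = 29.4279
d((-18, 13), (-12, -6)) = 19.9249
d((-18, 13), (13, -16)) = 42.45
d((-17, -9), (-13, -16)) = 8.0623
d((-17, -9), (-12, -6)) = 5.831 <-- minimum
d((-17, -9), (13, -16)) = 30.8058
d((-13, -16), (-12, -6)) = 10.0499
d((-13, -16), (13, -16)) = 26.0
d((-12, -6), (13, -16)) = 26.9258

Closest pair: (-17, -9) and (-12, -6) with distance 5.831

The closest pair is (-17, -9) and (-12, -6) with Euclidean distance 5.831. For 5 points, brute-force pairwise comparison is shown above. For large n, the divide-and-conquer algorithm (sort by x, recurse on halves, check the dividing strip) achieves O(n log n).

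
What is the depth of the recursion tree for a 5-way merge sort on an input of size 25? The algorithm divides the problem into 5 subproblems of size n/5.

For divide and conquer with division factor 5:

Problem sizes at each level:
Level 0: 25
Level 1: 5
Level 2: 1

The root is level 0 and the size-1 base case is level 2 (the tree spans levels 0 through 2, i.e. 3 levels counting the root), so the depth is the number of divisions: log_5(25) = 2

The recursion tree depth is log_5(25) = 2. At each level, the problem size is divided by 5, so it takes 2 divisions to reduce to a base case of size 1. The algorithm makes 5 recursive calls at each level.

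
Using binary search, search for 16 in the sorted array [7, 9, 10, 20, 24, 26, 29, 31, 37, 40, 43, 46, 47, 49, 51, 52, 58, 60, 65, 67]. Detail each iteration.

Binary search for 16 in [7, 9, 10, 20, 24, 26, 29, 31, 37, 40, 43, 46, 47, 49, 51, 52, 58, 60, 65, 67]:

lo=0, hi=19, mid=9, arr[mid]=40 -> 40 > 16, search left half
lo=0, hi=8, mid=4, arr[mid]=24 -> 24 > 16, search left half
lo=0, hi=3, mid=1, arr[mid]=9 -> 9 < 16, search right half
lo=2, hi=3, mid=2, arr[mid]=10 -> 10 < 16, search right half
lo=3, hi=3, mid=3, arr[mid]=20 -> 20 > 16, search left half
lo=3 > hi=2, target 16 not found

Binary search determines that 16 is not in the array after 5 comparisons. The search space was exhausted without finding the target.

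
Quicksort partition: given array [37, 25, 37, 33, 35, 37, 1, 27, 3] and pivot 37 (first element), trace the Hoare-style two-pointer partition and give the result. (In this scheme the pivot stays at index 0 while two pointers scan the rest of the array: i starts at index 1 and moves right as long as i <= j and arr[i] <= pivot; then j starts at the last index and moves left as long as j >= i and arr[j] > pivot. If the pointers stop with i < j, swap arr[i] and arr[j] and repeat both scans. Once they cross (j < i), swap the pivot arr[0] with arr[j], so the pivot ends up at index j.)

Hoare-style two-pointer partition with pivot = 37:

Initial array: [37, 25, 37, 33, 35, 37, 1, 27, 3]

Pointers start at i = 1, j = 8.
i ends at 9, j ends at 8: the pointers have crossed (j < i), so scanning stops.

Swap pivot arr[0] with arr[8] to place pivot at position 8: [3, 25, 37, 33, 35, 37, 1, 27, 37]
Pivot position: 8

After partitioning with pivot 37, the array becomes [3, 25, 37, 33, 35, 37, 1, 27, 37]. The pivot is placed at index 8. All elements to the left of the pivot are <= 37, and all elements to the right are > 37.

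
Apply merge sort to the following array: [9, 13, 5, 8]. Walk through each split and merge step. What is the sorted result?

Merge sort trace:

Split: [9, 13, 5, 8] -> [9, 13] and [5, 8]
  Split: [9, 13] -> [9] and [13]
  Merge: [9] + [13] -> [9, 13]
  Split: [5, 8] -> [5] and [8]
  Merge: [5] + [8] -> [5, 8]
Merge: [9, 13] + [5, 8] -> [5, 8, 9, 13]

Final sorted array: [5, 8, 9, 13]

The merge sort proceeds by recursively splitting the array and merging sorted halves.
After all merges, the sorted array is [5, 8, 9, 13].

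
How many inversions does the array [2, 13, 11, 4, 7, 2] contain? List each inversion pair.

Finding inversions in [2, 13, 11, 4, 7, 2]:

(1, 2): arr[1]=13 > arr[2]=11
(1, 3): arr[1]=13 > arr[3]=4
(1, 4): arr[1]=13 > arr[4]=7
(1, 5): arr[1]=13 > arr[5]=2
(2, 3): arr[2]=11 > arr[3]=4
(2, 4): arr[2]=11 > arr[4]=7
(2, 5): arr[2]=11 > arr[5]=2
(3, 5): arr[3]=4 > arr[5]=2
(4, 5): arr[4]=7 > arr[5]=2

Total inversions: 9

The array has 9 inversion(s): (1,2), (1,3), (1,4), (1,5), (2,3), (2,4), (2,5), (3,5), (4,5). Each pair (i,j) satisfies i < j and arr[i] > arr[j].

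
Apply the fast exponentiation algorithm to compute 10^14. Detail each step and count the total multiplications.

Computing 10^14 by squaring (build up from 10^1; each line after the first costs one multiplication):

10^1 = 10
10^2 = (10^1)^2 = 10^2 = 100
10^3 = 10 * 10^2 = 10 * 100 = 1000
10^6 = (10^3)^2 = 1000^2 = 1000000
10^7 = 10 * 10^6 = 10 * 1000000 = 10000000
10^14 = (10^7)^2 = 10000000^2 = 100000000000000

Result: 100000000000000
Multiplications needed: 5 (5 lines after 10^1)

10^14 = 100000000000000. Using exponentiation by squaring, this requires 5 multiplications. The key idea: if the exponent is even, square the half-power; if odd, multiply by the base once.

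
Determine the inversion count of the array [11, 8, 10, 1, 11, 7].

Finding inversions in [11, 8, 10, 1, 11, 7]:

(0, 1): arr[0]=11 > arr[1]=8
(0, 2): arr[0]=11 > arr[2]=10
(0, 3): arr[0]=11 > arr[3]=1
(0, 5): arr[0]=11 > arr[5]=7
(1, 3): arr[1]=8 > arr[3]=1
(1, 5): arr[1]=8 > arr[5]=7
(2, 3): arr[2]=10 > arr[3]=1
(2, 5): arr[2]=10 > arr[5]=7
(4, 5): arr[4]=11 > arr[5]=7

Total inversions: 9

The array has 9 inversion(s): (0,1), (0,2), (0,3), (0,5), (1,3), (1,5), (2,3), (2,5), (4,5). Each pair (i,j) satisfies i < j and arr[i] > arr[j].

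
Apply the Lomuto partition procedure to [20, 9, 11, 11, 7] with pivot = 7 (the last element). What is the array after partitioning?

Lomuto partition with pivot = 7:

Initial array: [20, 9, 11, 11, 7]

arr[0]=20 > 7: no swap
arr[1]=9 > 7: no swap
arr[2]=11 > 7: no swap
arr[3]=11 > 7: no swap

Place pivot at position 0: [7, 9, 11, 11, 20]
Pivot position: 0

After partitioning with pivot 7, the array becomes [7, 9, 11, 11, 20]. The pivot is placed at index 0. All elements to the left of the pivot are <= 7, and all elements to the right are > 7.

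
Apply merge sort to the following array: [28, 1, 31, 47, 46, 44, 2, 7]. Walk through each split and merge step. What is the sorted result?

Merge sort trace:

Split: [28, 1, 31, 47, 46, 44, 2, 7] -> [28, 1, 31, 47] and [46, 44, 2, 7]
  Split: [28, 1, 31, 47] -> [28, 1] and [31, 47]
    Split: [28, 1] -> [28] and [1]
    Merge: [28] + [1] -> [1, 28]
    Split: [31, 47] -> [31] and [47]
    Merge: [31] + [47] -> [31, 47]
  Merge: [1, 28] + [31, 47] -> [1, 28, 31, 47]
  Split: [46, 44, 2, 7] -> [46, 44] and [2, 7]
    Split: [46, 44] -> [46] and [44]
    Merge: [46] + [44] -> [44, 46]
    Split: [2, 7] -> [2] and [7]
    Merge: [2] + [7] -> [2, 7]
  Merge: [44, 46] + [2, 7] -> [2, 7, 44, 46]
Merge: [1, 28, 31, 47] + [2, 7, 44, 46] -> [1, 2, 7, 28, 31, 44, 46, 47]

Final sorted array: [1, 2, 7, 28, 31, 44, 46, 47]

The merge sort proceeds by recursively splitting the array and merging sorted halves.
After all merges, the sorted array is [1, 2, 7, 28, 31, 44, 46, 47].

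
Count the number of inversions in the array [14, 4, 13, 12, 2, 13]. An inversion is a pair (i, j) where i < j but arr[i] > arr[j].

Finding inversions in [14, 4, 13, 12, 2, 13]:

(0, 1): arr[0]=14 > arr[1]=4
(0, 2): arr[0]=14 > arr[2]=13
(0, 3): arr[0]=14 > arr[3]=12
(0, 4): arr[0]=14 > arr[4]=2
(0, 5): arr[0]=14 > arr[5]=13
(1, 4): arr[1]=4 > arr[4]=2
(2, 3): arr[2]=13 > arr[3]=12
(2, 4): arr[2]=13 > arr[4]=2
(3, 4): arr[3]=12 > arr[4]=2

Total inversions: 9

The array has 9 inversion(s): (0,1), (0,2), (0,3), (0,4), (0,5), (1,4), (2,3), (2,4), (3,4). Each pair (i,j) satisfies i < j and arr[i] > arr[j].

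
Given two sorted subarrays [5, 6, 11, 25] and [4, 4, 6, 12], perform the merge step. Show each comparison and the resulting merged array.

Merging process:

Compare 5 vs 4: take 4 from right. Merged: [4]
Compare 5 vs 4: take 4 from right. Merged: [4, 4]
Compare 5 vs 6: take 5 from left. Merged: [4, 4, 5]
Compare 6 vs 6: take 6 from left. Merged: [4, 4, 5, 6]
Compare 11 vs 6: take 6 from right. Merged: [4, 4, 5, 6, 6]
Compare 11 vs 12: take 11 from left. Merged: [4, 4, 5, 6, 6, 11]
Compare 25 vs 12: take 12 from right. Merged: [4, 4, 5, 6, 6, 11, 12]
Append remaining from left: [25]. Merged: [4, 4, 5, 6, 6, 11, 12, 25]

Final merged array: [4, 4, 5, 6, 6, 11, 12, 25]
Total comparisons: 7

The merged array is [4, 4, 5, 6, 6, 11, 12, 25], requiring 7 comparisons. The merge step runs in O(n) time where n is the total number of elements.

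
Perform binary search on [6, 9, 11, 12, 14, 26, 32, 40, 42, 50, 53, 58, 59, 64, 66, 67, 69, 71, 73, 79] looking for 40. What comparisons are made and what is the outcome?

Binary search for 40 in [6, 9, 11, 12, 14, 26, 32, 40, 42, 50, 53, 58, 59, 64, 66, 67, 69, 71, 73, 79]:

lo=0, hi=19, mid=9, arr[mid]=50 -> 50 > 40, search left half
lo=0, hi=8, mid=4, arr[mid]=14 -> 14 < 40, search right half
lo=5, hi=8, mid=6, arr[mid]=32 -> 32 < 40, search right half
lo=7, hi=8, mid=7, arr[mid]=40 -> Found target at index 7!

Binary search finds 40 at index 7 after 4 comparisons. The search repeatedly halves the search space by comparing with the middle element.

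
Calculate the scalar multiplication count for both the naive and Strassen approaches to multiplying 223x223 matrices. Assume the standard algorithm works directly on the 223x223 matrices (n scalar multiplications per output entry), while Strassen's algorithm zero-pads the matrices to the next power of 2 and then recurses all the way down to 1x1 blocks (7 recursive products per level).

Matrix multiplication for 223x223 matrices:

Strassen's algorithm requires power-of-2 dimensions. Pad 223x223 to 256x256 (next power of 2).

Standard algorithm: 223^3 = 11089567 multiplications
Strassen's algorithm: 7^(log2(256)) = 7^8 = 5764801 multiplications
Savings: 11089567 - 5764801 = 5324766 multiplications

Standard: 11089567 multiplications (223^3). Strassen: 5764801 multiplications (7^8, after padding to 256x256). Strassen reduces 8 recursive multiplications to 7 at each level.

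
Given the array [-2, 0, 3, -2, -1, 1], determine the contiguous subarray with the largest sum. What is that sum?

Using Kadane's algorithm on [-2, 0, 3, -2, -1, 1]:

Scanning through the array:
Position 1 (value 0): max_ending_here = 0, max_so_far = 0
Position 2 (value 3): max_ending_here = 3, max_so_far = 3
Position 3 (value -2): max_ending_here = 1, max_so_far = 3
Position 4 (value -1): max_ending_here = 0, max_so_far = 3
Position 5 (value 1): max_ending_here = 1, max_so_far = 3

Maximum subarray: [0, 3]
Maximum sum: 3

The maximum subarray is [0, 3] with sum 3. This subarray runs from index 1 to index 2.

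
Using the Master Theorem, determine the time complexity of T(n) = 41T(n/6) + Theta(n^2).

Master Theorem for T(n) = 41T(n/6) + O(n^2):

a = 41, b = 6, c = 2
log_b(a) = log_6(41) = 2.0726

Case 1: c = 2 < log_6(41) = 2.0726
T(n) = O(n^(log_6 41))

For T(n) = 41T(n/6) + O(n^2): log_6(41) = 2.0726. This is Case 1 of the Master Theorem (c < log_b(a), work dominated by leaves), giving O(n^(log_6 41)).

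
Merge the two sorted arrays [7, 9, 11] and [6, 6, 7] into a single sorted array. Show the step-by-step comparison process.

Merging process:

Compare 7 vs 6: take 6 from right. Merged: [6]
Compare 7 vs 6: take 6 from right. Merged: [6, 6]
Compare 7 vs 7: take 7 from left. Merged: [6, 6, 7]
Compare 9 vs 7: take 7 from right. Merged: [6, 6, 7, 7]
Append remaining from left: [9, 11]. Merged: [6, 6, 7, 7, 9, 11]

Final merged array: [6, 6, 7, 7, 9, 11]
Total comparisons: 4

The merged array is [6, 6, 7, 7, 9, 11], requiring 4 comparisons. The merge step runs in O(n) time where n is the total number of elements.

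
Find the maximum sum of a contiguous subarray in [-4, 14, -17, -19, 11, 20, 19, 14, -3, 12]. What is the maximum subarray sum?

Using Kadane's algorithm on [-4, 14, -17, -19, 11, 20, 19, 14, -3, 12]:

Scanning through the array:
Position 1 (value 14): max_ending_here = 14, max_so_far = 14
Position 2 (value -17): max_ending_here = -3, max_so_far = 14
Position 3 (value -19): max_ending_here = -19, max_so_far = 14
Position 4 (value 11): max_ending_here = 11, max_so_far = 14
Position 5 (value 20): max_ending_here = 31, max_so_far = 31
Position 6 (value 19): max_ending_here = 50, max_so_far = 50
Position 7 (value 14): max_ending_here = 64, max_so_far = 64
Position 8 (value -3): max_ending_here = 61, max_so_far = 64
Position 9 (value 12): max_ending_here = 73, max_so_far = 73

Maximum subarray: [11, 20, 19, 14, -3, 12]
Maximum sum: 73

The maximum subarray is [11, 20, 19, 14, -3, 12] with sum 73. This subarray runs from index 4 to index 9.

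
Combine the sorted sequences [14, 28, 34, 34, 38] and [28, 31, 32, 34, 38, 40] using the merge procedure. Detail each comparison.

Merging process:

Compare 14 vs 28: take 14 from left. Merged: [14]
Compare 28 vs 28: take 28 from left. Merged: [14, 28]
Compare 34 vs 28: take 28 from right. Merged: [14, 28, 28]
Compare 34 vs 31: take 31 from right. Merged: [14, 28, 28, 31]
Compare 34 vs 32: take 32 from right. Merged: [14, 28, 28, 31, 32]
Compare 34 vs 34: take 34 from left. Merged: [14, 28, 28, 31, 32, 34]
Compare 34 vs 34: take 34 from left. Merged: [14, 28, 28, 31, 32, 34, 34]
Compare 38 vs 34: take 34 from right. Merged: [14, 28, 28, 31, 32, 34, 34, 34]
Compare 38 vs 38: take 38 from left. Merged: [14, 28, 28, 31, 32, 34, 34, 34, 38]
Append remaining from right: [38, 40]. Merged: [14, 28, 28, 31, 32, 34, 34, 34, 38, 38, 40]

Final merged array: [14, 28, 28, 31, 32, 34, 34, 34, 38, 38, 40]
Total comparisons: 9

The merged array is [14, 28, 28, 31, 32, 34, 34, 34, 38, 38, 40], requiring 9 comparisons. The merge step runs in O(n) time where n is the total number of elements.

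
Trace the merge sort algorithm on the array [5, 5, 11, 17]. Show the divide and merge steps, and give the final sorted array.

Merge sort trace:

Split: [5, 5, 11, 17] -> [5, 5] and [11, 17]
  Split: [5, 5] -> [5] and [5]
  Merge: [5] + [5] -> [5, 5]
  Split: [11, 17] -> [11] and [17]
  Merge: [11] + [17] -> [11, 17]
Merge: [5, 5] + [11, 17] -> [5, 5, 11, 17]

Final sorted array: [5, 5, 11, 17]

The merge sort proceeds by recursively splitting the array and merging sorted halves.
After all merges, the sorted array is [5, 5, 11, 17].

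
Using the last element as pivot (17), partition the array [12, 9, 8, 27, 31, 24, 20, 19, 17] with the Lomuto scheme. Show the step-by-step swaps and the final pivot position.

Lomuto partition with pivot = 17:

Initial array: [12, 9, 8, 27, 31, 24, 20, 19, 17]

arr[0]=12 <= 17: swap with position 0, array becomes [12, 9, 8, 27, 31, 24, 20, 19, 17]
arr[1]=9 <= 17: swap with position 1, array becomes [12, 9, 8, 27, 31, 24, 20, 19, 17]
arr[2]=8 <= 17: swap with position 2, array becomes [12, 9, 8, 27, 31, 24, 20, 19, 17]
arr[3]=27 > 17: no swap
arr[4]=31 > 17: no swap
arr[5]=24 > 17: no swap
arr[6]=20 > 17: no swap
arr[7]=19 > 17: no swap

Place pivot at position 3: [12, 9, 8, 17, 31, 24, 20, 19, 27]
Pivot position: 3

After partitioning with pivot 17, the array becomes [12, 9, 8, 17, 31, 24, 20, 19, 27]. The pivot is placed at index 3. All elements to the left of the pivot are <= 17, and all elements to the right are > 17.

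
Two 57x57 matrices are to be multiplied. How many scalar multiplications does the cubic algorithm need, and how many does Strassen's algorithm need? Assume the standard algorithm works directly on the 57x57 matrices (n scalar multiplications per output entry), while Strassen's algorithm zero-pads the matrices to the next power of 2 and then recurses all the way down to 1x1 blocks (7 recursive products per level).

Matrix multiplication for 57x57 matrices:

Strassen's algorithm requires power-of-2 dimensions. Pad 57x57 to 64x64 (next power of 2).

Standard algorithm: 57^3 = 185193 multiplications
Strassen's algorithm: 7^(log2(64)) = 7^6 = 117649 multiplications
Savings: 185193 - 117649 = 67544 multiplications

Standard: 185193 multiplications (57^3). Strassen: 117649 multiplications (7^6, after padding to 64x64). Strassen reduces 8 recursive multiplications to 7 at each level.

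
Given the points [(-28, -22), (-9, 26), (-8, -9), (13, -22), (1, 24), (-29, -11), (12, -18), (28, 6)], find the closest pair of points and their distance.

Computing all pairwise distances among 8 points:

d((-28, -22), (-9, 26)) = 51.6236
d((-28, -22), (-8, -9)) = 23.8537
d((-28, -22), (13, -22)) = 41.0
d((-28, -22), (1, 24)) = 54.3783
d((-28, -22), (-29, -11)) = 11.0454
d((-28, -22), (12, -18)) = 40.1995
d((-28, -22), (28, 6)) = 62.6099
d((-9, 26), (-8, -9)) = 35.0143
d((-9, 26), (13, -22)) = 52.8015
d((-9, 26), (1, 24)) = 10.198
d((-9, 26), (-29, -11)) = 42.0595
d((-9, 26), (12, -18)) = 48.7545
d((-9, 26), (28, 6)) = 42.0595
d((-8, -9), (13, -22)) = 24.6982
d((-8, -9), (1, 24)) = 34.2053
d((-8, -9), (-29, -11)) = 21.095
d((-8, -9), (12, -18)) = 21.9317
d((-8, -9), (28, 6)) = 39.0
d((13, -22), (1, 24)) = 47.5395
d((13, -22), (-29, -11)) = 43.4166
d((13, -22), (12, -18)) = 4.1231 <-- minimum
d((13, -22), (28, 6)) = 31.7648
d((1, 24), (-29, -11)) = 46.0977
d((1, 24), (12, -18)) = 43.4166
d((1, 24), (28, 6)) = 32.45
d((-29, -11), (12, -18)) = 41.5933
d((-29, -11), (28, 6)) = 59.4811
d((12, -18), (28, 6)) = 28.8444

Closest pair: (13, -22) and (12, -18) with distance 4.1231

The closest pair is (13, -22) and (12, -18) with Euclidean distance 4.1231. For 8 points, brute-force pairwise comparison is shown above. For large n, the divide-and-conquer algorithm (sort by x, recurse on halves, check the dividing strip) achieves O(n log n).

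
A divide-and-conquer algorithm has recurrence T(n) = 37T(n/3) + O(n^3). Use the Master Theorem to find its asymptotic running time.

Master Theorem for T(n) = 37T(n/3) + O(n^3):

a = 37, b = 3, c = 3
log_b(a) = log_3(37) = 3.2868

Case 1: c = 3 < log_3(37) = 3.2868
T(n) = O(n^(log_3 37))

For T(n) = 37T(n/3) + O(n^3): log_3(37) = 3.2868. This is Case 1 of the Master Theorem (c < log_b(a), work dominated by leaves), giving O(n^(log_3 37)).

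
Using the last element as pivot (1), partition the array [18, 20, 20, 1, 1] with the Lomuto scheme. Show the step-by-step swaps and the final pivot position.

Lomuto partition with pivot = 1:

Initial array: [18, 20, 20, 1, 1]

arr[0]=18 > 1: no swap
arr[1]=20 > 1: no swap
arr[2]=20 > 1: no swap
arr[3]=1 <= 1: swap with position 0, array becomes [1, 20, 20, 18, 1]

Place pivot at position 1: [1, 1, 20, 18, 20]
Pivot position: 1

After partitioning with pivot 1, the array becomes [1, 1, 20, 18, 20]. The pivot is placed at index 1. All elements to the left of the pivot are <= 1, and all elements to the right are > 1.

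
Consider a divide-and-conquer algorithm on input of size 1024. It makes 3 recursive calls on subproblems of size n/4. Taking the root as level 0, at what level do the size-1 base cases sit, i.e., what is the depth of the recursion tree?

For divide and conquer with division factor 4:

Problem sizes at each level:
Level 0: 1024
Level 1: 256
Level 2: 64
Level 3: 16
Level 4: 4
Level 5: 1

The root is level 0 and the size-1 base case is level 5 (the tree spans levels 0 through 5, i.e. 6 levels counting the root), so the depth is the number of divisions: log_4(1024) = 5

The recursion tree depth is log_4(1024) = 5. At each level, the problem size is divided by 4, so it takes 5 divisions to reduce to a base case of size 1. The algorithm makes 3 recursive calls at each level.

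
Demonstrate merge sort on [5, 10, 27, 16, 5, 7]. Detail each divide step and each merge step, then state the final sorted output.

Merge sort trace:

Split: [5, 10, 27, 16, 5, 7] -> [5, 10, 27] and [16, 5, 7]
  Split: [5, 10, 27] -> [5] and [10, 27]
    Split: [10, 27] -> [10] and [27]
    Merge: [10] + [27] -> [10, 27]
  Merge: [5] + [10, 27] -> [5, 10, 27]
  Split: [16, 5, 7] -> [16] and [5, 7]
    Split: [5, 7] -> [5] and [7]
    Merge: [5] + [7] -> [5, 7]
  Merge: [16] + [5, 7] -> [5, 7, 16]
Merge: [5, 10, 27] + [5, 7, 16] -> [5, 5, 7, 10, 16, 27]

Final sorted array: [5, 5, 7, 10, 16, 27]

The merge sort proceeds by recursively splitting the array and merging sorted halves.
After all merges, the sorted array is [5, 5, 7, 10, 16, 27].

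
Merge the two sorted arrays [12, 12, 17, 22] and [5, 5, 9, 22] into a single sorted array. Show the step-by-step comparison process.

Merging process:

Compare 12 vs 5: take 5 from right. Merged: [5]
Compare 12 vs 5: take 5 from right. Merged: [5, 5]
Compare 12 vs 9: take 9 from right. Merged: [5, 5, 9]
Compare 12 vs 22: take 12 from left. Merged: [5, 5, 9, 12]
Compare 12 vs 22: take 12 from left. Merged: [5, 5, 9, 12, 12]
Compare 17 vs 22: take 17 from left. Merged: [5, 5, 9, 12, 12, 17]
Compare 22 vs 22: take 22 from left. Merged: [5, 5, 9, 12, 12, 17, 22]
Append remaining from right: [22]. Merged: [5, 5, 9, 12, 12, 17, 22, 22]

Final merged array: [5, 5, 9, 12, 12, 17, 22, 22]
Total comparisons: 7

The merged array is [5, 5, 9, 12, 12, 17, 22, 22], requiring 7 comparisons. The merge step runs in O(n) time where n is the total number of elements.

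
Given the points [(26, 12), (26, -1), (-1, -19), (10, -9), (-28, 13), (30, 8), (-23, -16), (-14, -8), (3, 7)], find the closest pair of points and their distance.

Computing all pairwise distances among 9 points:

d((26, 12), (26, -1)) = 13.0
d((26, 12), (-1, -19)) = 41.1096
d((26, 12), (10, -9)) = 26.4008
d((26, 12), (-28, 13)) = 54.0093
d((26, 12), (30, 8)) = 5.6569 <-- minimum
d((26, 12), (-23, -16)) = 56.4358
d((26, 12), (-14, -8)) = 44.7214
d((26, 12), (3, 7)) = 23.5372
d((26, -1), (-1, -19)) = 32.45
d((26, -1), (10, -9)) = 17.8885
d((26, -1), (-28, 13)) = 55.7853
d((26, -1), (30, 8)) = 9.8489
d((26, -1), (-23, -16)) = 51.2445
d((26, -1), (-14, -8)) = 40.6079
d((26, -1), (3, 7)) = 24.3516
d((-1, -19), (10, -9)) = 14.8661
d((-1, -19), (-28, 13)) = 41.8688
d((-1, -19), (30, 8)) = 41.1096
d((-1, -19), (-23, -16)) = 22.2036
d((-1, -19), (-14, -8)) = 17.0294
d((-1, -19), (3, 7)) = 26.3059
d((10, -9), (-28, 13)) = 43.909
d((10, -9), (30, 8)) = 26.2488
d((10, -9), (-23, -16)) = 33.7343
d((10, -9), (-14, -8)) = 24.0208
d((10, -9), (3, 7)) = 17.4642
d((-28, 13), (30, 8)) = 58.2151
d((-28, 13), (-23, -16)) = 29.4279
d((-28, 13), (-14, -8)) = 25.2389
d((-28, 13), (3, 7)) = 31.5753
d((30, 8), (-23, -16)) = 58.1808
d((30, 8), (-14, -8)) = 46.8188
d((30, 8), (3, 7)) = 27.0185
d((-23, -16), (-14, -8)) = 12.0416
d((-23, -16), (3, 7)) = 34.7131
d((-14, -8), (3, 7)) = 22.6716

Closest pair: (26, 12) and (30, 8) with distance 5.6569

The closest pair is (26, 12) and (30, 8) with Euclidean distance 5.6569. For 9 points, brute-force pairwise comparison is shown above. For large n, the divide-and-conquer algorithm (sort by x, recurse on halves, check the dividing strip) achieves O(n log n).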